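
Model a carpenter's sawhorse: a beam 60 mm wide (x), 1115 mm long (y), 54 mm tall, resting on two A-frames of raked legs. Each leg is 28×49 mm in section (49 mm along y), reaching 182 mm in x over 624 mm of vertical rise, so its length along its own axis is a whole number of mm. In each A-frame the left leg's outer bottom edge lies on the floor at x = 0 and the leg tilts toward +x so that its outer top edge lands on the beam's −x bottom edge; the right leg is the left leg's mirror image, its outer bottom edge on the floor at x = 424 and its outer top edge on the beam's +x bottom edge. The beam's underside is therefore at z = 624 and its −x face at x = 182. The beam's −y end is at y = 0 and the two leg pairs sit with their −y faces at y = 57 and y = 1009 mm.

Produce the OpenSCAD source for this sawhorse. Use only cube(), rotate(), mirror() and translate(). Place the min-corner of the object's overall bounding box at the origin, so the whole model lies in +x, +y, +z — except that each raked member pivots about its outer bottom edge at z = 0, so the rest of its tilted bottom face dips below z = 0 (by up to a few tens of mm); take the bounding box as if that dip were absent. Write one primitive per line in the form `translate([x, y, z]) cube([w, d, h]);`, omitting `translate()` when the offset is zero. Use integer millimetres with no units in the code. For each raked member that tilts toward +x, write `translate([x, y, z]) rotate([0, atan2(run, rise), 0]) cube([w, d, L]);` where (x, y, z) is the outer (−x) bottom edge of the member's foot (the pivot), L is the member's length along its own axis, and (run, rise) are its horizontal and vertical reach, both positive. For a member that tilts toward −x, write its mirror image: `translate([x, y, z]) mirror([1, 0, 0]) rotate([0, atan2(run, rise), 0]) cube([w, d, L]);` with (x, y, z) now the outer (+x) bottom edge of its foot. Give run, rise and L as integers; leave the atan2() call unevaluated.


translate([182, 0, 624]) cube([60, 1115, 54]);
translate([0, 57, 0]) rotate([0, atan2(182, 624), 0]) cube([28, 49, 650]);
translate([424, 57, 0]) mirror([1, 0, 0]) rotate([0, atan2(182, 624), 0]) cube([28, 49, 650]);
translate([0, 1009, 0]) rotate([0, atan2(182, 624), 0]) cube([28, 49, 650]);
translate([424, 1009, 0]) mirror([1, 0, 0]) rotate([0, atan2(182, 624), 0]) cube([28, 49, 650]);


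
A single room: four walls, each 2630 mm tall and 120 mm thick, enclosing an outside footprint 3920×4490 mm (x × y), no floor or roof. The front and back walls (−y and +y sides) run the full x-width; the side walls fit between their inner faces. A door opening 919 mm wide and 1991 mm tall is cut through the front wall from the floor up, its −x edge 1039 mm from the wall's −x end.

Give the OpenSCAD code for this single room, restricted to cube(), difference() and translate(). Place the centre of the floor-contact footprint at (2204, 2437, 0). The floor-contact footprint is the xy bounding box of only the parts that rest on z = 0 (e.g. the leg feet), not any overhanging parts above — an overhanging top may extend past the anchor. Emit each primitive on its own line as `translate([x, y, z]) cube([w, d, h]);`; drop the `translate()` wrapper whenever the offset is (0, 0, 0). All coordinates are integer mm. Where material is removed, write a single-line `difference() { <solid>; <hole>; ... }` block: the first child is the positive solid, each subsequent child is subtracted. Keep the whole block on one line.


difference() { translate([244, 192, 0]) cube([3920, 120, 2630]); translate([1283, 192, 0]) cube([919, 120, 1991]); }
translate([244, 4562, 0]) cube([3920, 120, 2630]);
translate([244, 312, 0]) cube([120, 4250, 2630]);
translate([4044, 312, 0]) cube([120, 4250, 2630]);


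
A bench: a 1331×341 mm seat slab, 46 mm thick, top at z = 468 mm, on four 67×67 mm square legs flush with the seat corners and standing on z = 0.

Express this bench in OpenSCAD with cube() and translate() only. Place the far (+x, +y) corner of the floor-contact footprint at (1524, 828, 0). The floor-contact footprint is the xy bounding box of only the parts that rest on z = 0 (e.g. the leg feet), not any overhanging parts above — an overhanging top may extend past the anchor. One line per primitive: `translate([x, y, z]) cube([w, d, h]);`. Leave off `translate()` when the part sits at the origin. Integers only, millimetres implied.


translate([193, 487, 422]) cube([1331, 341, 46]);
translate([193, 487, 0]) cube([67, 67, 422]);
translate([193, 761, 0]) cube([67, 67, 422]);
translate([1457, 487, 0]) cube([67, 67, 422]);
translate([1457, 761, 0]) cube([67, 67, 422]);


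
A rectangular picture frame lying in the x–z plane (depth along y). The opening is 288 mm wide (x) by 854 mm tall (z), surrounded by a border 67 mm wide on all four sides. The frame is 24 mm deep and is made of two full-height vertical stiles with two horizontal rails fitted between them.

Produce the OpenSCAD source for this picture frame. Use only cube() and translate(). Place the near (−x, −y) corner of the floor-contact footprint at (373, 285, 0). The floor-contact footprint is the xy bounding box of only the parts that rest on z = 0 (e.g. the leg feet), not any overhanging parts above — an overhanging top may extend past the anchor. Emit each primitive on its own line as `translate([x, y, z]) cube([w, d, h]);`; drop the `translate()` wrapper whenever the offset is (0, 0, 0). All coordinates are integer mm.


translate([373, 285, 0]) cube([67, 24, 988]);
translate([728, 285, 0]) cube([67, 24, 988]);
translate([440, 285, 0]) cube([288, 24, 67]);
translate([440, 285, 921]) cube([288, 24, 67]);


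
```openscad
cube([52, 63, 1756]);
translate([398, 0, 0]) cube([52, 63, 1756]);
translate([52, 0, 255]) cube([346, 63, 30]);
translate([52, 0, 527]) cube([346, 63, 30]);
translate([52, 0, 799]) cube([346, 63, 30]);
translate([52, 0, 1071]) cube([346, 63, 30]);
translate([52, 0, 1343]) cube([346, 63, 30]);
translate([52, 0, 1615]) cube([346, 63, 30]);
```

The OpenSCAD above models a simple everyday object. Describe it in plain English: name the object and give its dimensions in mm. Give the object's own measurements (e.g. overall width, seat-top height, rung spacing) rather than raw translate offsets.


A straight ladder. Two 52×63 mm vertical rails, 1756 mm tall, stand 450 mm apart (outside-to-outside) with their front faces coplanar on the −y side. 6 rungs, each 63 mm deep and 30 mm tall, span between the inner faces of the rails, front faces flush with the rails. The lowest rung's underside is at z = 255 mm and rungs are spaced 272 mm apart (underside to underside).


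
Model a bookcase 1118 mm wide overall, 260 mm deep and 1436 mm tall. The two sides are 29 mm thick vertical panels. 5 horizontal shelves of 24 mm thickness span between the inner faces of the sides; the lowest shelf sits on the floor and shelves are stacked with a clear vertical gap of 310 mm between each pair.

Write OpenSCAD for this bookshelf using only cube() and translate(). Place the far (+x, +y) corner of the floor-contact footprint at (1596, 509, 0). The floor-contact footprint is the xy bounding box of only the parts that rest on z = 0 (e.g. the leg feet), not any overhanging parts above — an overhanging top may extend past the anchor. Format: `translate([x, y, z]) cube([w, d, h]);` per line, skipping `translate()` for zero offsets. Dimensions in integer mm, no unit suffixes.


translate([478, 249, 0]) cube([29, 260, 1436]);
translate([1567, 249, 0]) cube([29, 260, 1436]);
translate([507, 249, 0]) cube([1060, 260, 24]);
translate([507, 249, 334]) cube([1060, 260, 24]);
translate([507, 249, 668]) cube([1060, 260, 24]);
translate([507, 249, 1002]) cube([1060, 260, 24]);
translate([507, 249, 1336]) cube([1060, 260, 24]);


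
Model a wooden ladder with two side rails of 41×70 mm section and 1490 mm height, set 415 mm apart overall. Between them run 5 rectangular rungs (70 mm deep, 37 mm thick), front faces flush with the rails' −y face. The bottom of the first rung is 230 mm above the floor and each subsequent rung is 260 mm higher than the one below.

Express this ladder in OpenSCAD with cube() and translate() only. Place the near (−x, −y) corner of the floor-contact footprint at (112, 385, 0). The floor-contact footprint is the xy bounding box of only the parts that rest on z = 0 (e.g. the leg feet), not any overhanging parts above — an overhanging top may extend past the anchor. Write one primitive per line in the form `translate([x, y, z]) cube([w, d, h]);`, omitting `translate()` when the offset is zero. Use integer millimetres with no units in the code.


// rung span = 415 - 2*41 = 333
// rung[k] z = 230 + k*260
translate([112, 385, 0]) cube([41, 70, 1490]);
translate([486, 385, 0]) cube([41, 70, 1490]);
translate([153, 385, 230]) cube([333, 70, 37]);
translate([153, 385, 490]) cube([333, 70, 37]);
translate([153, 385, 750]) cube([333, 70, 37]);
translate([153, 385, 1010]) cube([333, 70, 37]);
translate([153, 385, 1270]) cube([333, 70, 37]);


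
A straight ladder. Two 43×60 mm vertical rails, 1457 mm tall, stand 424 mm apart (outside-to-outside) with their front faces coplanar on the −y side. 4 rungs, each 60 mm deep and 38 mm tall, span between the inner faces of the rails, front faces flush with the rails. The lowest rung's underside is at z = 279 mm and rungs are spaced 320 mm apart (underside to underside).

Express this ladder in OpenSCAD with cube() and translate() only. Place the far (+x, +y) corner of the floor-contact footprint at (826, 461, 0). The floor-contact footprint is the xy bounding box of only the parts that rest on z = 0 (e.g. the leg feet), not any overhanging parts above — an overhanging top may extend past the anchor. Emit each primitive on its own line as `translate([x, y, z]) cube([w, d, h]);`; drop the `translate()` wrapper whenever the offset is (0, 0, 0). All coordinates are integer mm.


// rung span = 424 - 2*43 = 338
// rung[k] z = 279 + k*320
translate([402, 401, 0]) cube([43, 60, 1457]);
translate([783, 401, 0]) cube([43, 60, 1457]);
translate([445, 401, 279]) cube([338, 60, 38]);
translate([445, 401, 599]) cube([338, 60, 38]);
translate([445, 401, 919]) cube([338, 60, 38]);
translate([445, 401, 1239]) cube([338, 60, 38]);


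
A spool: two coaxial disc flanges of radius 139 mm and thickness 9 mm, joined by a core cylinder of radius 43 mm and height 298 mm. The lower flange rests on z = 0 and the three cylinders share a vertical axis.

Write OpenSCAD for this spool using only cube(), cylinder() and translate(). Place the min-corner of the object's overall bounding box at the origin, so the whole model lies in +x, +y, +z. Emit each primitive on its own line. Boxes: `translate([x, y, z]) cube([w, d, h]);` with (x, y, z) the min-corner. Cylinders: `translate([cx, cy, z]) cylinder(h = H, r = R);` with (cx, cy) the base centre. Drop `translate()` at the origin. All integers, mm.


translate([139, 139, 0]) cylinder(h = 9, r = 139);
translate([139, 139, 9]) cylinder(h = 298, r = 43);
translate([139, 139, 307]) cylinder(h = 9, r = 139);


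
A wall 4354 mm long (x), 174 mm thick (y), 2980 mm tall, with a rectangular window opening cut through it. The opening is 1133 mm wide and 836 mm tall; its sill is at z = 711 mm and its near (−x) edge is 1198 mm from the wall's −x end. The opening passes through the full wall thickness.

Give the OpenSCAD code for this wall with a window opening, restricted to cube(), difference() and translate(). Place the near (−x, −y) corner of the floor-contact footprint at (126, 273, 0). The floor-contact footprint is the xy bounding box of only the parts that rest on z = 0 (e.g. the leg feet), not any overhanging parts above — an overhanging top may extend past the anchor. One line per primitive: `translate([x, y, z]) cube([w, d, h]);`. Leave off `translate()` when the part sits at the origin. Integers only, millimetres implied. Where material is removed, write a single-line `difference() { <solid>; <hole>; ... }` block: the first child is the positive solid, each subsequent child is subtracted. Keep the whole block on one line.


difference() { translate([126, 273, 0]) cube([4354, 174, 2980]); translate([1324, 273, 711]) cube([1133, 174, 836]); }


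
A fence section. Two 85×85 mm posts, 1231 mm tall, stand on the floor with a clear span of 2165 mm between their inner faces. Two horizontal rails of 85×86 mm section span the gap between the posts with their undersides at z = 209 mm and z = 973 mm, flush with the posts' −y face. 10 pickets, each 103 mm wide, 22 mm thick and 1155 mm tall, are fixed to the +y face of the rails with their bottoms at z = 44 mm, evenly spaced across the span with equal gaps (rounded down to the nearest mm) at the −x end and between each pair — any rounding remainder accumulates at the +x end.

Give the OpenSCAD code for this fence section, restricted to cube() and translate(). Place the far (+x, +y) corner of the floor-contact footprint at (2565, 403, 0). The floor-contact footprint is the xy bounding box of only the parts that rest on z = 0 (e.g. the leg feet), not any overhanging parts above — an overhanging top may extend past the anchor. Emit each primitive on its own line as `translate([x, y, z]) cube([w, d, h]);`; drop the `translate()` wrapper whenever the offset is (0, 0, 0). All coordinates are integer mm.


translate([230, 318, 0]) cube([85, 85, 1231]);
translate([2480, 318, 0]) cube([85, 85, 1231]);
translate([315, 318, 209]) cube([2165, 85, 86]);
translate([315, 318, 973]) cube([2165, 85, 86]);
translate([418, 403, 44]) cube([103, 22, 1155]);
translate([624, 403, 44]) cube([103, 22, 1155]);
translate([830, 403, 44]) cube([103, 22, 1155]);
translate([1036, 403, 44]) cube([103, 22, 1155]);
translate([1242, 403, 44]) cube([103, 22, 1155]);
translate([1448, 403, 44]) cube([103, 22, 1155]);
translate([1654, 403, 44]) cube([103, 22, 1155]);
translate([1860, 403, 44]) cube([103, 22, 1155]);
translate([2066, 403, 44]) cube([103, 22, 1155]);
translate([2272, 403, 44]) cube([103, 22, 1155]);


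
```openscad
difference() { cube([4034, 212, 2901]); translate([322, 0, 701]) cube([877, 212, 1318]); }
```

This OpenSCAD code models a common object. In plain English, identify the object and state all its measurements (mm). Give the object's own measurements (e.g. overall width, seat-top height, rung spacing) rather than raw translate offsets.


A wall 4034 mm long (x), 212 mm thick (y), 2901 mm tall, with a rectangular window opening cut through it. The opening is 877 mm wide and 1318 mm tall; its sill is at z = 701 mm and its near (−x) edge is 322 mm from the wall's −x end. The opening passes through the full wall thickness.


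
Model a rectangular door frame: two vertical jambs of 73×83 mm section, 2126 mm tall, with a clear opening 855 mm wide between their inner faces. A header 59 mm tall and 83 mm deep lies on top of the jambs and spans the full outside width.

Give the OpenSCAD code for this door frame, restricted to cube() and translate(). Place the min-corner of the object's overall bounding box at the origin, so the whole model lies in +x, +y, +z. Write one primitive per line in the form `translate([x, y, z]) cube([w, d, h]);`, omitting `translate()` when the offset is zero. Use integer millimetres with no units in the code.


cube([73, 83, 2126]);
translate([928, 0, 0]) cube([73, 83, 2126]);
translate([0, 0, 2126]) cube([1001, 83, 59]);


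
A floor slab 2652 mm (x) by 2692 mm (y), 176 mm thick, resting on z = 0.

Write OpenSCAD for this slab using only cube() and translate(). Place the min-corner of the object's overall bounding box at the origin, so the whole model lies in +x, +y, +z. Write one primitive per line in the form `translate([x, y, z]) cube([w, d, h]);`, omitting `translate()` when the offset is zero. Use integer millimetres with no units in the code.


cube([2652, 2692, 176]);


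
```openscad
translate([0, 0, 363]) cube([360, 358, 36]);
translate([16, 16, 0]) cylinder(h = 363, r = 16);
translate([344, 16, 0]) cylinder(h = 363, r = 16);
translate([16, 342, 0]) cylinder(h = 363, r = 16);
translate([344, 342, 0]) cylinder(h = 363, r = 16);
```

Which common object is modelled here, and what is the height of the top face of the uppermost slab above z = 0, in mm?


A stool. The seat height is 399 mm.

A 360×358×36 slab at z = 363 on four corner cylinders — a stool. The seat top is 363 + 36 = 399 mm.


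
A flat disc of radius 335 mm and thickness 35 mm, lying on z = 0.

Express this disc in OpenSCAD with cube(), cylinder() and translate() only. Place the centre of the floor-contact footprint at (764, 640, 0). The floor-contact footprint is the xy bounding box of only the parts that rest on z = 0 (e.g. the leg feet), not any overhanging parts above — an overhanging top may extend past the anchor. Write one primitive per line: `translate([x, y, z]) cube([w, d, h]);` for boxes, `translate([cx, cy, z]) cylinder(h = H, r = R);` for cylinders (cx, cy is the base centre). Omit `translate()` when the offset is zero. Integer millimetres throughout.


translate([764, 640, 0]) cylinder(h = 35, r = 335);


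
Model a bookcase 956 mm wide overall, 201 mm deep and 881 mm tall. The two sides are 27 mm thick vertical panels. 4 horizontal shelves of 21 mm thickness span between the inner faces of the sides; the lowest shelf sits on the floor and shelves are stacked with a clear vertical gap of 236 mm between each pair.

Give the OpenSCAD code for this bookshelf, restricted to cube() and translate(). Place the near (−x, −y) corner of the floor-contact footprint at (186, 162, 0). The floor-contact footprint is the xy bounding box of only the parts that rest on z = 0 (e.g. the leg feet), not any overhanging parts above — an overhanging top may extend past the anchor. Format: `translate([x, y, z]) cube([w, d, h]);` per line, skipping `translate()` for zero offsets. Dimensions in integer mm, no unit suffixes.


translate([186, 162, 0]) cube([27, 201, 881]);
translate([1115, 162, 0]) cube([27, 201, 881]);
translate([213, 162, 0]) cube([902, 201, 21]);
translate([213, 162, 257]) cube([902, 201, 21]);
translate([213, 162, 514]) cube([902, 201, 21]);
translate([213, 162, 771]) cube([902, 201, 21]);


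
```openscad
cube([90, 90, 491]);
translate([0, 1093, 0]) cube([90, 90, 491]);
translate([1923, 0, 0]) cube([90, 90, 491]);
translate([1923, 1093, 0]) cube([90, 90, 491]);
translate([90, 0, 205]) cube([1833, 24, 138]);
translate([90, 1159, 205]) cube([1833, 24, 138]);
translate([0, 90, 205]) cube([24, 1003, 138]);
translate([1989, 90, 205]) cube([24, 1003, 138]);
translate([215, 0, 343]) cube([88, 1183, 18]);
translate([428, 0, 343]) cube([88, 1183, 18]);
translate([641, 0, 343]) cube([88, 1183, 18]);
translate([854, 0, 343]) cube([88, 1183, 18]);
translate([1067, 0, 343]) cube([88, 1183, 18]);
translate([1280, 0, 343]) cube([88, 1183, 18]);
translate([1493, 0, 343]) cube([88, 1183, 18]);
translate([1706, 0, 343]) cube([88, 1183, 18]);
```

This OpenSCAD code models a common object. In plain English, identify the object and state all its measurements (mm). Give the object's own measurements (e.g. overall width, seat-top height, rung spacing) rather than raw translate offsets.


A bed frame 2013 mm long (x) by 1183 mm wide (y). Four 90×90 mm corner posts, 491 mm tall, at the corners of the footprint. Four rails of 24 mm thickness and 138 mm height run between adjacent posts with their undersides at z = 205 mm, their outer faces flush with the outside of the frame (the two x-running rails run between the posts' inner faces; the two y-running rails run between the posts' inner faces). 8 slats, each 88 mm wide (x) and 18 mm thick, lie across the top of the two x-running rails, running the full 1183 mm width of the frame in y; along x they sit between the end posts with a 125 mm gap after the −x posts and between neighbouring slats, leaving 129 mm before the +x posts.


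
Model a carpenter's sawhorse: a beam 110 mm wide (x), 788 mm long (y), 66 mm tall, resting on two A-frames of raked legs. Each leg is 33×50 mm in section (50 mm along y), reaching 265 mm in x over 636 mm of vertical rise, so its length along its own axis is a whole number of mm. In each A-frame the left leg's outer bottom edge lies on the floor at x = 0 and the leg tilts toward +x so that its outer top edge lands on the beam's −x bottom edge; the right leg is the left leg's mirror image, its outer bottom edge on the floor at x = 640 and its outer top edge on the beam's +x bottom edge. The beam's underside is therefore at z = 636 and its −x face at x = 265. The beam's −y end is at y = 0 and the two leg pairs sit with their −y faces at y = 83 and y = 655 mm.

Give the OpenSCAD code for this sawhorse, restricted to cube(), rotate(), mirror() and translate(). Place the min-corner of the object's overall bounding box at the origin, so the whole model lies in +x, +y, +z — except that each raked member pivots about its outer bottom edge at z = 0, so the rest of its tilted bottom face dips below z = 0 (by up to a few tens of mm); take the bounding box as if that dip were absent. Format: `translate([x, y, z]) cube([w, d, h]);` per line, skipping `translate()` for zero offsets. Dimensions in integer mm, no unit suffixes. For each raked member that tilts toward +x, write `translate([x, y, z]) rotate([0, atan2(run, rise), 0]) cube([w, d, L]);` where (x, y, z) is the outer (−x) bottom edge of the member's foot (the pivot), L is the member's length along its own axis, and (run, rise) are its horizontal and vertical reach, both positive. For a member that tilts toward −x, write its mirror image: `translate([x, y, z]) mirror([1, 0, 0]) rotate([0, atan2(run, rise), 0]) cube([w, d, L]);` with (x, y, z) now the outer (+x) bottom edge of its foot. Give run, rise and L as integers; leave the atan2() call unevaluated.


translate([265, 0, 636]) cube([110, 788, 66]);
translate([0, 83, 0]) rotate([0, atan2(265, 636), 0]) cube([33, 50, 689]);
translate([640, 83, 0]) mirror([1, 0, 0]) rotate([0, atan2(265, 636), 0]) cube([33, 50, 689]);
translate([0, 655, 0]) rotate([0, atan2(265, 636), 0]) cube([33, 50, 689]);
translate([640, 655, 0]) mirror([1, 0, 0]) rotate([0, atan2(265, 636), 0]) cube([33, 50, 689]);


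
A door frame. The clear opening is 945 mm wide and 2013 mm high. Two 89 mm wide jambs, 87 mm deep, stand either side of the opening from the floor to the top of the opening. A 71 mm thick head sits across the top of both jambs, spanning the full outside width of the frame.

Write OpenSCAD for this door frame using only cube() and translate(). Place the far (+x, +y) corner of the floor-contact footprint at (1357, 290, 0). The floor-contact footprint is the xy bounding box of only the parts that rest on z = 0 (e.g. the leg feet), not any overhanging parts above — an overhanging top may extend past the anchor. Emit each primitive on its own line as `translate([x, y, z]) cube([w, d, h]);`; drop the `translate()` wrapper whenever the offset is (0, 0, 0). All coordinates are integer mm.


translate([234, 203, 0]) cube([89, 87, 2013]);
translate([1268, 203, 0]) cube([89, 87, 2013]);
translate([234, 203, 2013]) cube([1123, 87, 71]);


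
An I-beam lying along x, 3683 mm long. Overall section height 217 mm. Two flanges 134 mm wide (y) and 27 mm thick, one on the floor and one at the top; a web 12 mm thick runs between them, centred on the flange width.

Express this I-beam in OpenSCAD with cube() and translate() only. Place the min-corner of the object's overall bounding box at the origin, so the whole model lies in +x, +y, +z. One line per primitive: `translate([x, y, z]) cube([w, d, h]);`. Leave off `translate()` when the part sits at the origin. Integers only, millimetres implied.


cube([3683, 134, 27]);
translate([0, 61, 27]) cube([3683, 12, 163]);
translate([0, 0, 190]) cube([3683, 134, 27]);


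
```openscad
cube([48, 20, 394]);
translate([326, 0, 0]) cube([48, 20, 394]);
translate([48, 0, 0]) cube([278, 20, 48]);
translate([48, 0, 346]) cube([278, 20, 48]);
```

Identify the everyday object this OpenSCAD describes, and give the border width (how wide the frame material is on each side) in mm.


A picture frame. The border width is 48 mm.

Four thin pieces enclosing a rectangular opening — a picture frame. The two full-height stiles are 394 mm tall; the top rail sits at z = 346 and is 48 mm tall, so the border above the opening is 394 − 346 = 48 mm, matching the stile x-width.


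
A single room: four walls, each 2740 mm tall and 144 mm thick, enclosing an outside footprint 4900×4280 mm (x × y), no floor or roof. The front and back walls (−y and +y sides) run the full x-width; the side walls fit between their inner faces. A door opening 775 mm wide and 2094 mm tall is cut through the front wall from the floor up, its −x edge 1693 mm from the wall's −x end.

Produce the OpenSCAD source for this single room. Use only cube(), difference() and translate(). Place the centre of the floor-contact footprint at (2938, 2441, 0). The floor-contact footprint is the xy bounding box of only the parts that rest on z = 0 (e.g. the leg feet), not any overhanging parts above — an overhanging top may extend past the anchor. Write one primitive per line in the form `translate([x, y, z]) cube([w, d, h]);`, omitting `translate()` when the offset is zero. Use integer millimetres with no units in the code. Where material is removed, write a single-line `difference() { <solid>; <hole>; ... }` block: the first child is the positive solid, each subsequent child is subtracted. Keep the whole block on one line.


difference() { translate([488, 301, 0]) cube([4900, 144, 2740]); translate([2181, 301, 0]) cube([775, 144, 2094]); }
translate([488, 4437, 0]) cube([4900, 144, 2740]);
translate([488, 445, 0]) cube([144, 3992, 2740]);
translate([5244, 445, 0]) cube([144, 3992, 2740]);


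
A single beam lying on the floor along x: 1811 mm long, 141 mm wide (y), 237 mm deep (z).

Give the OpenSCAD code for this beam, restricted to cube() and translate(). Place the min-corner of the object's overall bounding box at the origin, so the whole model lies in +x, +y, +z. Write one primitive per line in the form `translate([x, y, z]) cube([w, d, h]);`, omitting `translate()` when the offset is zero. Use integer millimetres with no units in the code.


cube([1811, 141, 237]);


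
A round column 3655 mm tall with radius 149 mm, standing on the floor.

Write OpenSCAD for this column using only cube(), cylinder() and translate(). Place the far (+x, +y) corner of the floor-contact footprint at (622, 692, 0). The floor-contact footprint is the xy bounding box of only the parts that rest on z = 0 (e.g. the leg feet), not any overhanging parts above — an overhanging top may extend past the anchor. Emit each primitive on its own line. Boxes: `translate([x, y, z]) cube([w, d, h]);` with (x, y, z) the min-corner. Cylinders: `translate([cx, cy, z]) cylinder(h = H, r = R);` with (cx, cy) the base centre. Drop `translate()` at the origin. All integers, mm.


translate([473, 543, 0]) cylinder(h = 3655, r = 149);


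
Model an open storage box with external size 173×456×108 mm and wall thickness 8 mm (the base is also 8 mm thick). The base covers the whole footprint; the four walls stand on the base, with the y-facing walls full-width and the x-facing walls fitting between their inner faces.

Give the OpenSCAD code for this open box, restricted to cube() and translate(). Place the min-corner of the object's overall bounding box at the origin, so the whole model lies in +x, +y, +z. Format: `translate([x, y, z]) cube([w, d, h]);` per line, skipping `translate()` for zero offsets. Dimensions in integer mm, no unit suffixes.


cube([173, 456, 8]);
translate([0, 0, 8]) cube([173, 8, 100]);
translate([0, 448, 8]) cube([173, 8, 100]);
translate([0, 8, 8]) cube([8, 440, 100]);
translate([165, 8, 8]) cube([8, 440, 100]);


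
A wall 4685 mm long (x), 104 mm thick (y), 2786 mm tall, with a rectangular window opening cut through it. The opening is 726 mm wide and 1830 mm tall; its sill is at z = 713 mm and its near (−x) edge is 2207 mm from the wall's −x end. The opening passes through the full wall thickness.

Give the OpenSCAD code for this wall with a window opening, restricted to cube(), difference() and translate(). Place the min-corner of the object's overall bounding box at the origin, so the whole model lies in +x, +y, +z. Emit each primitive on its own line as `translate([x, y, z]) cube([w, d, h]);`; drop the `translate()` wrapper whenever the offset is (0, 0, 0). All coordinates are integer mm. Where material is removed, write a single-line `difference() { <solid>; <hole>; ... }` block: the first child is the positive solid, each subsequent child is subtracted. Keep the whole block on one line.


difference() { cube([4685, 104, 2786]); translate([2207, 0, 713]) cube([726, 104, 1830]); }


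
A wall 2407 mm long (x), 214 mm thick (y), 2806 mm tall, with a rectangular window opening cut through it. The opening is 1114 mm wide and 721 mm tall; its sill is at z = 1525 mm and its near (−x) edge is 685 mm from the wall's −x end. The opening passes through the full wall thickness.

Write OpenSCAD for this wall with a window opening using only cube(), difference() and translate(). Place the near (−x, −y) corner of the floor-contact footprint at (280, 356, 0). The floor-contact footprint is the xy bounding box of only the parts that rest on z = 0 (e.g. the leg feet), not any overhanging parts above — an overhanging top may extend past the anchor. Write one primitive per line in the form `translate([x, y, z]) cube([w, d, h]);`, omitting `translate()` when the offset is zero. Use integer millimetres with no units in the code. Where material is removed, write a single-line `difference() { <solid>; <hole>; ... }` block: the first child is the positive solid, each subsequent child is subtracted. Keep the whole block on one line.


difference() { translate([280, 356, 0]) cube([2407, 214, 2806]); translate([965, 356, 1525]) cube([1114, 214, 721]); }


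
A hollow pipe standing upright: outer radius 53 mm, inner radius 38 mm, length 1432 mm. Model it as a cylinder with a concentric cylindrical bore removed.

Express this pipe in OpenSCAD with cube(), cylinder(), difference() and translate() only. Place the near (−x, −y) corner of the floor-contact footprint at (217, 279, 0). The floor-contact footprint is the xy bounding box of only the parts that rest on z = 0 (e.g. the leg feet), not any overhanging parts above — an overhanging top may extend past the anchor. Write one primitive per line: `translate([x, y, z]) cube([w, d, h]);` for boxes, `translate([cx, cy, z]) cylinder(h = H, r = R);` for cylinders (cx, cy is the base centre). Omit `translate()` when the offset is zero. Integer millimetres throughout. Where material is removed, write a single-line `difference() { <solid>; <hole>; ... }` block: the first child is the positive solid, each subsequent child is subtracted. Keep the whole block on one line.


difference() { translate([270, 332, 0]) cylinder(h = 1432, r = 53); translate([270, 332, 0]) cylinder(h = 1432, r = 38); }


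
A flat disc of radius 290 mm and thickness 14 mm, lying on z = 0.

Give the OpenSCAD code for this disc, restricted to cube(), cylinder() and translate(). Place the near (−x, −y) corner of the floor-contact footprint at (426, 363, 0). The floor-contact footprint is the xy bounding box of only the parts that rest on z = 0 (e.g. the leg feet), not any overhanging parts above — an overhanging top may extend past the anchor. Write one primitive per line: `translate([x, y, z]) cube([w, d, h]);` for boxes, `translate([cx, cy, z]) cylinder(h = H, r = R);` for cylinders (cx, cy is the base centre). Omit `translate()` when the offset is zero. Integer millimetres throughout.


translate([716, 653, 0]) cylinder(h = 14, r = 290);


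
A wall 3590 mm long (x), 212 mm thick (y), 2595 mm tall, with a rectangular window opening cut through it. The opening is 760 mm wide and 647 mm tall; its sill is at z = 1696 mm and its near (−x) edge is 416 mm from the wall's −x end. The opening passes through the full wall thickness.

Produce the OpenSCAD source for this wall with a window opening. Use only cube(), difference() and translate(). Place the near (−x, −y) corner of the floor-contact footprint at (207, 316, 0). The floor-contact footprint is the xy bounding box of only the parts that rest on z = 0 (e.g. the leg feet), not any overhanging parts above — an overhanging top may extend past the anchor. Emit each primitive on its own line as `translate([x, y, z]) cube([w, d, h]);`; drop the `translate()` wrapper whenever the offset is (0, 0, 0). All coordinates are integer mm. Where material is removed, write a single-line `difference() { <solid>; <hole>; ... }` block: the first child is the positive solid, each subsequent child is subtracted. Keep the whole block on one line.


difference() { translate([207, 316, 0]) cube([3590, 212, 2595]); translate([623, 316, 1696]) cube([760, 212, 647]); }


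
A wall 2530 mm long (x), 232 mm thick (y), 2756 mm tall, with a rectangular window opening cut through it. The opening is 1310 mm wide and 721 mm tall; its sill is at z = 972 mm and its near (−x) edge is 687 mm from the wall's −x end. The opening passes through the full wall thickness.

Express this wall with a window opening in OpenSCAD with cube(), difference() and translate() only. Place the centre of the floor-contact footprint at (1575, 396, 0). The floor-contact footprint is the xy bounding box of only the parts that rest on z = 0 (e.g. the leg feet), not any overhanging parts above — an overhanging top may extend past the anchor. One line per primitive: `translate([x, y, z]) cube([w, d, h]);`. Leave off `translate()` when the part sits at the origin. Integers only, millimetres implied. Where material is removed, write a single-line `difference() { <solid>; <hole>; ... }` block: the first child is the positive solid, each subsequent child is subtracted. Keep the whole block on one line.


difference() { translate([310, 280, 0]) cube([2530, 232, 2756]); translate([997, 280, 972]) cube([1310, 232, 721]); }


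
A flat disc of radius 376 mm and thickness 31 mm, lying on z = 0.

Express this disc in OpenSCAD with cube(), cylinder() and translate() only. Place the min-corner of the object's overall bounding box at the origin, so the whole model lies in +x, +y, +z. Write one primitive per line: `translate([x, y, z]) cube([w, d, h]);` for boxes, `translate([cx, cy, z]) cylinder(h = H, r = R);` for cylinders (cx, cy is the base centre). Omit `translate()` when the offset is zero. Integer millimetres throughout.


translate([376, 376, 0]) cylinder(h = 31, r = 376);


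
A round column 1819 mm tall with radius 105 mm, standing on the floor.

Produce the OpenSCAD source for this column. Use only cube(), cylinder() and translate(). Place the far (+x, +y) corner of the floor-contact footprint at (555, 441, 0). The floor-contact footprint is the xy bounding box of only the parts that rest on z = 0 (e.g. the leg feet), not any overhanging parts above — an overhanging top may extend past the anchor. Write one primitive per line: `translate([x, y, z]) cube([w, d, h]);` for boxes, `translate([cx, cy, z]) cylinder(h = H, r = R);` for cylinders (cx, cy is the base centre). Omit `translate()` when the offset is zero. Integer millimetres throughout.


translate([450, 336, 0]) cylinder(h = 1819, r = 105);


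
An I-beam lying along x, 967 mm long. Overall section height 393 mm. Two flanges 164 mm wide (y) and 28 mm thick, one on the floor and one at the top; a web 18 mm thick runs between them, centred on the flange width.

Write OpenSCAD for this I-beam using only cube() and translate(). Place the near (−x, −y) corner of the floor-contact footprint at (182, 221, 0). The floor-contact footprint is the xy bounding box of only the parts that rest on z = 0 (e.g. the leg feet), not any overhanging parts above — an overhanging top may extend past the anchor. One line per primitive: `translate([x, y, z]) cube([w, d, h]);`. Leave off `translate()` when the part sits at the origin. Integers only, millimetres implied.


translate([182, 221, 0]) cube([967, 164, 28]);
translate([182, 294, 28]) cube([967, 18, 337]);
translate([182, 221, 365]) cube([967, 164, 28]);


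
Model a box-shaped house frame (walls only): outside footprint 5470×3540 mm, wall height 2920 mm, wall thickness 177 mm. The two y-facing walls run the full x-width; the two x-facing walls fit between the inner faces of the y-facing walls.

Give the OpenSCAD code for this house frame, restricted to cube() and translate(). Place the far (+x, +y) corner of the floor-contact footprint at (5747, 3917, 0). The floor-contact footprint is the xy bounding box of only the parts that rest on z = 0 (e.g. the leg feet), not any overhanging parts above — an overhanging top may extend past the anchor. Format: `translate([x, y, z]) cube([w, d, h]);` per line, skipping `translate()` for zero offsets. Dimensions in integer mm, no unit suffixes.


translate([277, 377, 0]) cube([5470, 177, 2920]);
translate([277, 3740, 0]) cube([5470, 177, 2920]);
translate([277, 554, 0]) cube([177, 3186, 2920]);
translate([5570, 554, 0]) cube([177, 3186, 2920]);


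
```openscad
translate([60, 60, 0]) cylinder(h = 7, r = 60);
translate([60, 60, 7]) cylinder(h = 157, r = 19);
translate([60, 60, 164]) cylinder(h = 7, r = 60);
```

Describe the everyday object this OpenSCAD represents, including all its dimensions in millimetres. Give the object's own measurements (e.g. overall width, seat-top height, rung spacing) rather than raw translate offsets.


A spool: two coaxial disc flanges of radius 60 mm and thickness 7 mm, joined by a core cylinder of radius 19 mm and height 157 mm. The lower flange rests on z = 0 and the three cylinders share a vertical axis.


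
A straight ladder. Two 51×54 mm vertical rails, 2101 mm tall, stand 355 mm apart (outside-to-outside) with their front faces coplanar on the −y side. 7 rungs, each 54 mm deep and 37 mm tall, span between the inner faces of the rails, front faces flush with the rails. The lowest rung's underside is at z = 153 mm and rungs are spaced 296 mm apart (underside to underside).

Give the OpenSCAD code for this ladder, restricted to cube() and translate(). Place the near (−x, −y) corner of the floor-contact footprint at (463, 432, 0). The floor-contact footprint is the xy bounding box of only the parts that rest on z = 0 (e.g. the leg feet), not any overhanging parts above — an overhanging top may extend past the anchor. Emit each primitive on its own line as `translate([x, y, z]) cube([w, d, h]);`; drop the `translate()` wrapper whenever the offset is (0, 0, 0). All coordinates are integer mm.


// rung span = 355 - 2*51 = 253
// rung[k] z = 153 + k*296
translate([463, 432, 0]) cube([51, 54, 2101]);
translate([767, 432, 0]) cube([51, 54, 2101]);
translate([514, 432, 153]) cube([253, 54, 37]);
translate([514, 432, 449]) cube([253, 54, 37]);
translate([514, 432, 745]) cube([253, 54, 37]);
translate([514, 432, 1041]) cube([253, 54, 37]);
translate([514, 432, 1337]) cube([253, 54, 37]);
translate([514, 432, 1633]) cube([253, 54, 37]);
translate([514, 432, 1929]) cube([253, 54, 37]);


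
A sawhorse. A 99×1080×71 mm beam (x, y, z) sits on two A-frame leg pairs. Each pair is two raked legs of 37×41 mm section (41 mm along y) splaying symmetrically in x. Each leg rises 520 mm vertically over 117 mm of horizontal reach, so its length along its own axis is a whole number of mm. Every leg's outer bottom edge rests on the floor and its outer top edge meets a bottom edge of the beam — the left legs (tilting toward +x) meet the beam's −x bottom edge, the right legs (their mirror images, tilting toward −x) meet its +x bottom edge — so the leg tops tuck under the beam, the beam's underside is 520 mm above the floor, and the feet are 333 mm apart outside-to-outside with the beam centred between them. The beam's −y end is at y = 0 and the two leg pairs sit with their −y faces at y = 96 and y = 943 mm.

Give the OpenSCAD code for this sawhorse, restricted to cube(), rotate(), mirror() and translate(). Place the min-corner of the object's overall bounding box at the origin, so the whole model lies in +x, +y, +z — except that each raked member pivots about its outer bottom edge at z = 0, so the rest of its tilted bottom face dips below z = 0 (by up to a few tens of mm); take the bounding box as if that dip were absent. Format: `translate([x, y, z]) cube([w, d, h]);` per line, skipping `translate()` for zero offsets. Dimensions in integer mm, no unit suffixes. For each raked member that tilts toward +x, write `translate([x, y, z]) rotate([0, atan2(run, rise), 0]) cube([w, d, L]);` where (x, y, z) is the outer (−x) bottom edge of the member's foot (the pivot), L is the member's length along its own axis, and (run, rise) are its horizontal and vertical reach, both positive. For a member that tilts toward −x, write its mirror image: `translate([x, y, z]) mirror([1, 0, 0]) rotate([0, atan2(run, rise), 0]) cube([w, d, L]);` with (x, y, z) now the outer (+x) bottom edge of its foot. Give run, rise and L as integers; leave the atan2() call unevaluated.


translate([117, 0, 520]) cube([99, 1080, 71]);
translate([0, 96, 0]) rotate([0, atan2(117, 520), 0]) cube([37, 41, 533]);
translate([333, 96, 0]) mirror([1, 0, 0]) rotate([0, atan2(117, 520), 0]) cube([37, 41, 533]);
translate([0, 943, 0]) rotate([0, atan2(117, 520), 0]) cube([37, 41, 533]);
translate([333, 943, 0]) mirror([1, 0, 0]) rotate([0, atan2(117, 520), 0]) cube([37, 41, 533]);
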